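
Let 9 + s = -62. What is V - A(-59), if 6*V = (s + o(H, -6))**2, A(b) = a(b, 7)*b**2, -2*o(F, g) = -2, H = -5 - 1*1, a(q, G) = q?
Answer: 618587/3 ≈ 2.0620e+5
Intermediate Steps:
s = -71 (s = -9 - 62 = -71)
H = -6 (H = -5 - 1 = -6)
o(F, g) = 1 (o(F, g) = -1/2*(-2) = 1)
A(b) = b**3 (A(b) = b*b**2 = b**3)
V = 2450/3 (V = (-71 + 1)**2/6 = (1/6)*(-70)**2 = (1/6)*4900 = 2450/3 ≈ 816.67)
V - A(-59) = 2450/3 - 1*(-59)**3 = 2450/3 - 1*(-205379) = 2450/3 + 205379 = 618587/3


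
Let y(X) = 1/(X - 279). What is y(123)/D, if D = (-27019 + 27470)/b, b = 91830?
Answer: -15305/11726 ≈ -1.3052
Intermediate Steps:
y(X) = 1/(-279 + X)
D = 451/91830 (D = (-27019 + 27470)/91830 = 451*(1/91830) = 451/91830 ≈ 0.0049113)
y(123)/D = 1/((-279 + 123)*(451/91830)) = (91830/451)/(-156) = -1/156*91830/451 = -15305/11726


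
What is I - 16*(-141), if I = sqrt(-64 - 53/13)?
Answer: 2256 + I*sqrt(11505)/13 ≈ 2256.0 + 8.2509*I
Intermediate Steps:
I = I*sqrt(11505)/13 (I = sqrt(-64 - 53*1/13) = sqrt(-64 - 53/13) = sqrt(-885/13) = I*sqrt(11505)/13 ≈ 8.2509*I)
I - 16*(-141) = I*sqrt(11505)/13 - 16*(-141) = I*sqrt(11505)/13 + 2256 = 2256 + I*sqrt(11505)/13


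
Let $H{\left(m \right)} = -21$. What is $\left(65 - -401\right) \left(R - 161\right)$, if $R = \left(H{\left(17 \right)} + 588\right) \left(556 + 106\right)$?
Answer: $174839938$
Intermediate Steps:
$R = 375354$ ($R = \left(-21 + 588\right) \left(556 + 106\right) = 567 \cdot 662 = 375354$)
$\left(65 - -401\right) \left(R - 161\right) = \left(65 - -401\right) \left(375354 - 161\right) = \left(65 + 401\right) 375193 = 466 \cdot 375193 = 174839938$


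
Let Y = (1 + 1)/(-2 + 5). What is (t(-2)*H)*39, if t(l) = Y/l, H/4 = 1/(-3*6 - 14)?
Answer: 13/8 ≈ 1.6250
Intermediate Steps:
Y = ⅔ (Y = 2/3 = 2*(⅓) = ⅔ ≈ 0.66667)
H = -⅛ (H = 4/(-3*6 - 14) = 4/(-18 - 14) = 4/(-32) = 4*(-1/32) = -⅛ ≈ -0.12500)
t(l) = 2/(3*l)
(t(-2)*H)*39 = (((⅔)/(-2))*(-⅛))*39 = (((⅔)*(-½))*(-⅛))*39 = -⅓*(-⅛)*39 = (1/24)*39 = 13/8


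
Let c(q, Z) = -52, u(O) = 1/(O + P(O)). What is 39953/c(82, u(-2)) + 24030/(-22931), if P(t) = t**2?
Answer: -917411803/1192412 ≈ -769.38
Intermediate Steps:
u(O) = 1/(O + O**2)
39953/c(82, u(-2)) + 24030/(-22931) = 39953/(-52) + 24030/(-22931) = 39953*(-1/52) + 24030*(-1/22931) = -39953/52 - 24030/22931 = -917411803/1192412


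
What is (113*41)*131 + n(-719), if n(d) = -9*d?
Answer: 613394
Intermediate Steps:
(113*41)*131 + n(-719) = (113*41)*131 - 9*(-719) = 4633*131 + 6471 = 606923 + 6471 = 613394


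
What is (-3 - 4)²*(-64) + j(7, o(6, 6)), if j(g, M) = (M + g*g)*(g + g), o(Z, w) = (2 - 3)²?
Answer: -2436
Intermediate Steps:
o(Z, w) = 1 (o(Z, w) = (-1)² = 1)
j(g, M) = 2*g*(M + g²) (j(g, M) = (M + g²)*(2*g) = 2*g*(M + g²))
(-3 - 4)²*(-64) + j(7, o(6, 6)) = (-3 - 4)²*(-64) + 2*7*(1 + 7²) = (-7)²*(-64) + 2*7*(1 + 49) = 49*(-64) + 2*7*50 = -3136 + 700 = -2436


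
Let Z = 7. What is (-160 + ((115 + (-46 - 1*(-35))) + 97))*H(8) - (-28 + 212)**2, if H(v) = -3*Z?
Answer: -34717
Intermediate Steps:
H(v) = -21 (H(v) = -3*7 = -21)
(-160 + ((115 + (-46 - 1*(-35))) + 97))*H(8) - (-28 + 212)**2 = (-160 + ((115 + (-46 - 1*(-35))) + 97))*(-21) - (-28 + 212)**2 = (-160 + ((115 + (-46 + 35)) + 97))*(-21) - 1*184**2 = (-160 + ((115 - 11) + 97))*(-21) - 1*33856 = (-160 + (104 + 97))*(-21) - 33856 = (-160 + 201)*(-21) - 33856 = 41*(-21) - 33856 = -861 - 33856 = -34717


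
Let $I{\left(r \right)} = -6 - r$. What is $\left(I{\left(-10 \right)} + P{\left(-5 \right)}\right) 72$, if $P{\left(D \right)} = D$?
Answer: $-72$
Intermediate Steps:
$\left(I{\left(-10 \right)} + P{\left(-5 \right)}\right) 72 = \left(\left(-6 - -10\right) - 5\right) 72 = \left(\left(-6 + 10\right) - 5\right) 72 = \left(4 - 5\right) 72 = \left(-1\right) 72 = -72$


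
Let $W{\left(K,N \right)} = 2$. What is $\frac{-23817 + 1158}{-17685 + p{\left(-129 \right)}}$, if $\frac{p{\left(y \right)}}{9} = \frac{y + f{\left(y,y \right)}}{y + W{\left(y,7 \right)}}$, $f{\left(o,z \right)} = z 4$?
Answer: $\frac{959231}{746730} \approx 1.2846$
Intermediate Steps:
$f{\left(o,z \right)} = 4 z$
$p{\left(y \right)} = \frac{45 y}{2 + y}$ ($p{\left(y \right)} = 9 \frac{y + 4 y}{y + 2} = 9 \frac{5 y}{2 + y} = \frac{45 y}{2 + y}$)
$\frac{-23817 + 1158}{-17685 + p{\left(-129 \right)}} = \frac{-23817 + 1158}{-17685 + 45 \left(-129\right) \frac{1}{2 - 129}} = - \frac{22659}{-17685 + 45 \left(-129\right) \frac{1}{-127}} = - \frac{22659}{-17685 + 45 \left(-129\right) \left(- \frac{1}{127}\right)} = - \frac{22659}{-17685 + \frac{5805}{127}} = - \frac{22659}{- \frac{2240190}{127}} = \left(-22659\right) \left(- \frac{127}{2240190}\right) = \frac{959231}{746730}$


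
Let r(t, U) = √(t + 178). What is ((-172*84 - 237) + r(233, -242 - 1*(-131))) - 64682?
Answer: -79367 + √411 ≈ -79347.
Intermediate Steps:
r(t, U) = √(178 + t)
((-172*84 - 237) + r(233, -242 - 1*(-131))) - 64682 = ((-172*84 - 237) + √(178 + 233)) - 64682 = ((-14448 - 237) + √411) - 64682 = (-14685 + √411) - 64682 = -79367 + √411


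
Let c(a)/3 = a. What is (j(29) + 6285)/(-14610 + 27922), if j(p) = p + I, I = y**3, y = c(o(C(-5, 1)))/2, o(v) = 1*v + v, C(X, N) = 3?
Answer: 7043/13312 ≈ 0.52907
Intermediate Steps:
o(v) = 2*v (o(v) = v + v = 2*v)
c(a) = 3*a
y = 9 (y = (3*(2*3))/2 = (3*6)*(1/2) = 18*(1/2) = 9)
I = 729 (I = 9**3 = 729)
j(p) = 729 + p (j(p) = p + 729 = 729 + p)
(j(29) + 6285)/(-14610 + 27922) = ((729 + 29) + 6285)/(-14610 + 27922) = (758 + 6285)/13312 = 7043*(1/13312) = 7043/13312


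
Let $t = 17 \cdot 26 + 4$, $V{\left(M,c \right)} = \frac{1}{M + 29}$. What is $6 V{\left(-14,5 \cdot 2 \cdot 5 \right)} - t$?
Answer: $- \frac{2228}{5} \approx -445.6$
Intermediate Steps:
$V{\left(M,c \right)} = \frac{1}{29 + M}$
$t = 446$ ($t = 442 + 4 = 446$)
$6 V{\left(-14,5 \cdot 2 \cdot 5 \right)} - t = \frac{6}{29 - 14} - 446 = \frac{6}{15} - 446 = 6 \cdot \frac{1}{15} - 446 = \frac{2}{5} - 446 = - \frac{2228}{5}$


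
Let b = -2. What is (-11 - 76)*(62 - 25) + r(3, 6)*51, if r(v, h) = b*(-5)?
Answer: -2709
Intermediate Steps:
r(v, h) = 10 (r(v, h) = -2*(-5) = 10)
(-11 - 76)*(62 - 25) + r(3, 6)*51 = (-11 - 76)*(62 - 25) + 10*51 = -87*37 + 510 = -3219 + 510 = -2709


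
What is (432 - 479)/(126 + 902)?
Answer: -47/1028 ≈ -0.045720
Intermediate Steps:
(432 - 479)/(126 + 902) = -47/1028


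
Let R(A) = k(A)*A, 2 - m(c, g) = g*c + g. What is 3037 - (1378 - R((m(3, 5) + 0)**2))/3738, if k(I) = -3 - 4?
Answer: 5674330/1869 ≈ 3036.0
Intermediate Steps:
k(I) = -7
m(c, g) = 2 - g - c*g (m(c, g) = 2 - (g*c + g) = 2 - (c*g + g) = 2 - (g + c*g) = 2 + (-g - c*g) = 2 - g - c*g)
R(A) = -7*A
3037 - (1378 - R((m(3, 5) + 0)**2))/3738 = 3037 - (1378 - (-7)*((2 - 1*5 - 1*3*5) + 0)**2)/3738 = 3037 - (1378 - (-7)*((2 - 5 - 15) + 0)**2)/3738 = 3037 - (1378 - (-7)*(-18 + 0)**2)/3738 = 3037 - (1378 - (-7)*(-18)**2)/3738 = 3037 - (1378 - (-7)*324)/3738 = 3037 - (1378 - 1*(-2268))/3738 = 3037 - (1378 + 2268)/3738 = 3037 - 3646/3738 = 3037 - 1*1823/1869 = 3037 - 1823/1869 = 5674330/1869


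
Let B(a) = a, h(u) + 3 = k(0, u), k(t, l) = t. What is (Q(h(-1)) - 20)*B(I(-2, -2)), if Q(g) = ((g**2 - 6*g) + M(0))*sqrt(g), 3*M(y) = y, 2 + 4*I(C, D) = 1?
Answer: 5 - 27*I*sqrt(3)/4 ≈ 5.0 - 11.691*I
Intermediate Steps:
I(C, D) = -1/4 (I(C, D) = -1/2 + (1/4)*1 = -1/2 + 1/4 = -1/4)
M(y) = y/3
h(u) = -3 (h(u) = -3 + 0 = -3)
Q(g) = sqrt(g)*(g**2 - 6*g) (Q(g) = ((g**2 - 6*g) + (1/3)*0)*sqrt(g) = ((g**2 - 6*g) + 0)*sqrt(g) = (g**2 - 6*g)*sqrt(g) = sqrt(g)*(g**2 - 6*g))
(Q(h(-1)) - 20)*B(I(-2, -2)) = ((-3)**(3/2)*(-6 - 3) - 20)*(-1/4) = (-3*I*sqrt(3)*(-9) - 20)*(-1/4) = (27*I*sqrt(3) - 20)*(-1/4) = (-20 + 27*I*sqrt(3))*(-1/4) = 5 - 27*I*sqrt(3)/4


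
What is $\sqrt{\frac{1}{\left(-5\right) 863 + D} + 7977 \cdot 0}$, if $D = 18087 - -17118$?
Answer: $\frac{\sqrt{30890}}{30890} \approx 0.0056897$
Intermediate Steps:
$D = 35205$ ($D = 18087 + 17118 = 35205$)
$\sqrt{\frac{1}{\left(-5\right) 863 + D} + 7977 \cdot 0} = \sqrt{\frac{1}{\left(-5\right) 863 + 35205} + 7977 \cdot 0} = \sqrt{\frac{1}{-4315 + 35205} + 0} = \sqrt{\frac{1}{30890} + 0} = \sqrt{\frac{1}{30890}} = \frac{\sqrt{30890}}{30890}$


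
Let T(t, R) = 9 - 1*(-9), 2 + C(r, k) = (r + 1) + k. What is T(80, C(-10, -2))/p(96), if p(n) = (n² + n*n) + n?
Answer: 3/3088 ≈ 0.00097150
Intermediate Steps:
C(r, k) = -1 + k + r (C(r, k) = -2 + ((r + 1) + k) = -2 + ((1 + r) + k) = -2 + (1 + k + r) = -1 + k + r)
p(n) = n + 2*n² (p(n) = (n² + n²) + n = 2*n² + n = n + 2*n²)
T(t, R) = 18 (T(t, R) = 9 + 9 = 18)
T(80, C(-10, -2))/p(96) = 18/((96*(1 + 2*96))) = 18/((96*(1 + 192))) = 18/((96*193)) = 18/18528 = 18*(1/18528) = 3/3088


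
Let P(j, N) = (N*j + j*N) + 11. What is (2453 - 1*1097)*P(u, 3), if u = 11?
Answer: 104412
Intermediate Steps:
P(j, N) = 11 + 2*N*j (P(j, N) = (N*j + N*j) + 11 = 2*N*j + 11 = 11 + 2*N*j)
(2453 - 1*1097)*P(u, 3) = (2453 - 1*1097)*(11 + 2*3*11) = (2453 - 1097)*(11 + 66) = 1356*77 = 104412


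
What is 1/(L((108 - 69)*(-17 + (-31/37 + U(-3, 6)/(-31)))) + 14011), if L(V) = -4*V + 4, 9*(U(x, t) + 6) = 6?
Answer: 1147/19236181 ≈ 5.9627e-5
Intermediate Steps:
U(x, t) = -16/3 (U(x, t) = -6 + (1/9)*6 = -6 + 2/3 = -16/3)
L(V) = 4 - 4*V
1/(L((108 - 69)*(-17 + (-31/37 + U(-3, 6)/(-31)))) + 14011) = 1/((4 - 4*(108 - 69)*(-17 + (-31/37 - 16/3/(-31)))) + 14011) = 1/((4 - 156*(-17 + (-31*1/37 - 16/3*(-1/31)))) + 14011) = 1/((4 - 156*(-17 + (-31/37 + 16/93))) + 14011) = 1/((4 - 156*(-17 - 2291/3441)) + 14011) = 1/((4 - 156*(-60788)/3441) + 14011) = 1/((4 - 4*(-790244/1147)) + 14011) = 1/((4 + 3160976/1147) + 14011) = 1/(3165564/1147 + 14011) = 1/(19236181/1147) = 1147/19236181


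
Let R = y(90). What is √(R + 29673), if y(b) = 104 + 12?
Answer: √29789 ≈ 172.59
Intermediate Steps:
y(b) = 116
R = 116
√(R + 29673) = √(116 + 29673) = √29789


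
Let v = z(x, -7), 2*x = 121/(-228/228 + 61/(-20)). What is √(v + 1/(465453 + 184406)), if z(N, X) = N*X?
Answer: √3577022670030649/5848731 ≈ 10.226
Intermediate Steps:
x = -1210/81 (x = (121/(-228/228 + 61/(-20)))/2 = (121/(-228*1/228 + 61*(-1/20)))/2 = (121/(-1 - 61/20))/2 = (121/(-81/20))/2 = (121*(-20/81))/2 = (½)*(-2420/81) = -1210/81 ≈ -14.938)
v = 8470/81 (v = -1210/81*(-7) = 8470/81 ≈ 104.57)
√(v + 1/(465453 + 184406)) = √(8470/81 + 1/(465453 + 184406)) = √(8470/81 + 1/649859) = √(5504305811/52638579) = √3577022670030649/5848731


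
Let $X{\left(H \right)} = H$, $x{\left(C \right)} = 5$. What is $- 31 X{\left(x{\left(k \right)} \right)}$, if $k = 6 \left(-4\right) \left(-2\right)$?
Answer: $-155$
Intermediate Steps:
$k = 48$ ($k = \left(-24\right) \left(-2\right) = 48$)
$- 31 X{\left(x{\left(k \right)} \right)} = \left(-31\right) 5 = -155$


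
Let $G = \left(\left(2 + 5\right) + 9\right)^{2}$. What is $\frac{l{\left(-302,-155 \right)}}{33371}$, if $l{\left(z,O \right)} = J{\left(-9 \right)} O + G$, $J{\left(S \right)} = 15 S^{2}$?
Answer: $- \frac{188069}{33371} \approx -5.6357$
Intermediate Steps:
$G = 256$ ($G = \left(7 + 9\right)^{2} = 16^{2} = 256$)
$l{\left(z,O \right)} = 256 + 1215 O$ ($l{\left(z,O \right)} = 15 \left(-9\right)^{2} O + 256 = 15 \cdot 81 O + 256 = 1215 O + 256 = 256 + 1215 O$)
$\frac{l{\left(-302,-155 \right)}}{33371} = \frac{256 + 1215 \left(-155\right)}{33371} = \left(256 - 188325\right) \frac{1}{33371} = \left(-188069\right) \frac{1}{33371} = - \frac{188069}{33371}$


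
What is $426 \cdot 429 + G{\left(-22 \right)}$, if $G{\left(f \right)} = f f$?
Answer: $183238$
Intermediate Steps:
$G{\left(f \right)} = f^{2}$
$426 \cdot 429 + G{\left(-22 \right)} = 426 \cdot 429 + \left(-22\right)^{2} = 182754 + 484 = 183238$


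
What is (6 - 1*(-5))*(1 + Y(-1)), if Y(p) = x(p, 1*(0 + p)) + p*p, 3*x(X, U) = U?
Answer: 55/3 ≈ 18.333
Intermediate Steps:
x(X, U) = U/3
Y(p) = p² + p/3 (Y(p) = (1*(0 + p))/3 + p*p = (1*p)/3 + p² = p/3 + p² = p² + p/3)
(6 - 1*(-5))*(1 + Y(-1)) = (6 - 1*(-5))*(1 - (⅓ - 1)) = (6 + 5)*(1 - 1*(-⅔)) = 11*(1 + ⅔) = 11*(5/3) = 55/3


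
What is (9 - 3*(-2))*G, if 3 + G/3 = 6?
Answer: 135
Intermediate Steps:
G = 9 (G = -9 + 3*6 = -9 + 18 = 9)
(9 - 3*(-2))*G = (9 - 3*(-2))*9 = (9 + 6)*9 = 15*9 = 135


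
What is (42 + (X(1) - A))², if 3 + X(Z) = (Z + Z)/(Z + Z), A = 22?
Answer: 324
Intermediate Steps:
X(Z) = -2 (X(Z) = -3 + (Z + Z)/(Z + Z) = -3 + (2*Z)/((2*Z)) = -3 + (2*Z)*(1/(2*Z)) = -3 + 1 = -2)
(42 + (X(1) - A))² = (42 + (-2 - 1*22))² = (42 + (-2 - 22))² = (42 - 24)² = 18² = 324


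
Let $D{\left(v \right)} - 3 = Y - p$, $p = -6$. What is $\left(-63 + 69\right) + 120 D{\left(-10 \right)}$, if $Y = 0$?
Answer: $1086$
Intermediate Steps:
$D{\left(v \right)} = 9$ ($D{\left(v \right)} = 3 + \left(0 - -6\right) = 3 + \left(0 + 6\right) = 3 + 6 = 9$)
$\left(-63 + 69\right) + 120 D{\left(-10 \right)} = \left(-63 + 69\right) + 120 \cdot 9 = 6 + 1080 = 1086$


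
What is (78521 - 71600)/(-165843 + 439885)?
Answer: 6921/274042 ≈ 0.025255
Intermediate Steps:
(78521 - 71600)/(-165843 + 439885) = 6921/274042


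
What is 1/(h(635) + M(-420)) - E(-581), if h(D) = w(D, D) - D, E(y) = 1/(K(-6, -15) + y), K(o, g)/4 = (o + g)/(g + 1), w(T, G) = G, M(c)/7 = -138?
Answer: 17/24150 ≈ 0.00070393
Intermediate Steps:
M(c) = -966 (M(c) = 7*(-138) = -966)
K(o, g) = 4*(g + o)/(1 + g) (K(o, g) = 4*((o + g)/(g + 1)) = 4*((g + o)/(1 + g)) = 4*(g + o)/(1 + g))
E(y) = 1/(6 + y) (E(y) = 1/(4*(-15 - 6)/(1 - 15) + y) = 1/(4*(-21)/(-14) + y) = 1/(4*(-1/14)*(-21) + y) = 1/(6 + y))
h(D) = 0 (h(D) = D - D = 0)
1/(h(635) + M(-420)) - E(-581) = 1/(0 - 966) - 1/(6 - 581) = 1/(-966) - 1/(-575) = -1/966 - 1*(-1/575) = -1/966 + 1/575 = 17/24150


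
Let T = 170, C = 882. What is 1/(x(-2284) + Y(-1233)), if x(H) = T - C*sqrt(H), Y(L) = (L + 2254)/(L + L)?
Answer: 1031278734/10805041615532497 + 10727159184*I*sqrt(571)/10805041615532497 ≈ 9.5444e-8 + 2.3723e-5*I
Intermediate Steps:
Y(L) = (2254 + L)/(2*L) (Y(L) = (2254 + L)/((2*L)) = (2254 + L)*(1/(2*L)) = (2254 + L)/(2*L))
x(H) = 170 - 882*sqrt(H)
1/(x(-2284) + Y(-1233)) = 1/((170 - 1764*I*sqrt(571)) + (1/2)*(2254 - 1233)/(-1233)) = 1/((170 - 1764*I*sqrt(571)) + (1/2)*(-1/1233)*1021) = 1/((170 - 1764*I*sqrt(571)) - 1021/2466) = 1/(418199/2466 - 1764*I*sqrt(571))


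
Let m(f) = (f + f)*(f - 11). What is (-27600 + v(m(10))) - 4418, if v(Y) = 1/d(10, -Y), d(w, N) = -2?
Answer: -64037/2 ≈ -32019.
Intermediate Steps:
m(f) = 2*f*(-11 + f) (m(f) = (2*f)*(-11 + f) = 2*f*(-11 + f))
v(Y) = -1/2 (v(Y) = 1/(-2) = -1/2)
(-27600 + v(m(10))) - 4418 = (-27600 - 1/2) - 4418 = -55201/2 - 4418 = -64037/2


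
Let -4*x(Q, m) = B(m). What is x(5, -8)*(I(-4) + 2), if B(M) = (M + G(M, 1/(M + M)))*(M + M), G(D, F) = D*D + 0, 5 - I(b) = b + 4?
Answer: 1568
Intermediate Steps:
I(b) = 1 - b (I(b) = 5 - (b + 4) = 5 - (4 + b) = 5 + (-4 - b) = 1 - b)
G(D, F) = D**2 (G(D, F) = D**2 + 0 = D**2)
B(M) = 2*M*(M + M**2) (B(M) = (M + M**2)*(M + M) = (M + M**2)*(2*M) = 2*M*(M + M**2))
x(Q, m) = -m**2*(1 + m)/2
x(5, -8)*(I(-4) + 2) = (-1/2*(-8)**2*(1 - 8))*((1 - 1*(-4)) + 2) = (-1/2*64*(-7))*((1 + 4) + 2) = 224*(5 + 2) = 224*7 = 1568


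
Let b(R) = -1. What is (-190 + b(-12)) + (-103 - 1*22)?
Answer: -316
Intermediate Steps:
(-190 + b(-12)) + (-103 - 1*22) = (-190 - 1) + (-103 - 1*22) = -191 + (-103 - 22) = -191 - 125 = -316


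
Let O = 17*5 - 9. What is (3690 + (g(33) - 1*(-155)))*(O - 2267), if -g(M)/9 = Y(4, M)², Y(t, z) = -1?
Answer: -8404676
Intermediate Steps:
g(M) = -9 (g(M) = -9*(-1)² = -9*1 = -9)
O = 76 (O = 85 - 9 = 76)
(3690 + (g(33) - 1*(-155)))*(O - 2267) = (3690 + (-9 - 1*(-155)))*(76 - 2267) = (3690 + (-9 + 155))*(-2191) = (3690 + 146)*(-2191) = 3836*(-2191) = -8404676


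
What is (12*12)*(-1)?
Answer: -144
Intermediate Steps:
(12*12)*(-1) = 144*(-1) = -144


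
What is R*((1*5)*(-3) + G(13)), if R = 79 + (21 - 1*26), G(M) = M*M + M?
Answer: 12358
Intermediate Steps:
G(M) = M + M² (G(M) = M² + M = M + M²)
R = 74 (R = 79 + (21 - 26) = 79 - 5 = 74)
R*((1*5)*(-3) + G(13)) = 74*((1*5)*(-3) + 13*(1 + 13)) = 74*(5*(-3) + 13*14) = 74*(-15 + 182) = 74*167 = 12358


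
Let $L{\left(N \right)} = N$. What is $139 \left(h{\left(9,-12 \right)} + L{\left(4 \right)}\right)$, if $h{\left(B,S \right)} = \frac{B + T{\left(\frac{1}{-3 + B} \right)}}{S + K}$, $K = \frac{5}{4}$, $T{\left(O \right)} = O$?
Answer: $\frac{56434}{129} \approx 437.47$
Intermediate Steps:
$K = \frac{5}{4}$ ($K = 5 \cdot \frac{1}{4} = \frac{5}{4} \approx 1.25$)
$h{\left(B,S \right)} = \frac{B + \frac{1}{-3 + B}}{\frac{5}{4} + S}$ ($h{\left(B,S \right)} = \frac{B + \frac{1}{-3 + B}}{S + \frac{5}{4}} = \frac{B + \frac{1}{-3 + B}}{\frac{5}{4} + S}$)
$139 \left(h{\left(9,-12 \right)} + L{\left(4 \right)}\right) = 139 \left(\frac{4 \left(1 + 9 \left(-3 + 9\right)\right)}{\left(-3 + 9\right) \left(5 + 4 \left(-12\right)\right)} + 4\right) = 139 \left(\frac{4 \left(1 + 9 \cdot 6\right)}{6 \left(5 - 48\right)} + 4\right) = 139 \left(4 \cdot \frac{1}{6} \frac{1}{-43} \left(1 + 54\right) + 4\right) = 139 \left(4 \cdot \frac{1}{6} \left(- \frac{1}{43}\right) 55 + 4\right) = 139 \left(- \frac{110}{129} + 4\right) = 139 \cdot \frac{406}{129} = \frac{56434}{129}$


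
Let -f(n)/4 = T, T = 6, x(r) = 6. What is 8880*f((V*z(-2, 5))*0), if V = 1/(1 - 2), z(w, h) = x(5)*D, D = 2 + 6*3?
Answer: -213120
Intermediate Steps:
D = 20 (D = 2 + 18 = 20)
z(w, h) = 120 (z(w, h) = 6*20 = 120)
V = -1 (V = 1/(-1) = -1)
f(n) = -24 (f(n) = -4*6 = -24)
8880*f((V*z(-2, 5))*0) = 8880*(-24) = -213120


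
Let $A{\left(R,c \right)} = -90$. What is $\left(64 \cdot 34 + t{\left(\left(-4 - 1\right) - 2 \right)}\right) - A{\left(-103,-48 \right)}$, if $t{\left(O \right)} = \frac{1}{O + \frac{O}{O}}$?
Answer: $\frac{13595}{6} \approx 2265.8$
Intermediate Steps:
$t{\left(O \right)} = \frac{1}{1 + O}$ ($t{\left(O \right)} = \frac{1}{O + 1} = \frac{1}{1 + O}$)
$\left(64 \cdot 34 + t{\left(\left(-4 - 1\right) - 2 \right)}\right) - A{\left(-103,-48 \right)} = \left(64 \cdot 34 + \frac{1}{1 - 7}\right) - -90 = \left(2176 + \frac{1}{1 - 7}\right) + 90 = \left(2176 + \frac{1}{-6}\right) + 90 = \left(2176 - \frac{1}{6}\right) + 90 = \frac{13055}{6} + 90 = \frac{13595}{6}$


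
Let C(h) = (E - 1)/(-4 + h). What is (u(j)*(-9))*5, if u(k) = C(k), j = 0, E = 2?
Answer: 45/4 ≈ 11.250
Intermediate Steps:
C(h) = 1/(-4 + h) (C(h) = (2 - 1)/(-4 + h) = 1/(-4 + h))
u(k) = 1/(-4 + k)
(u(j)*(-9))*5 = (-9/(-4 + 0))*5 = (-9/(-4))*5 = -¼*(-9)*5 = (9/4)*5 = 45/4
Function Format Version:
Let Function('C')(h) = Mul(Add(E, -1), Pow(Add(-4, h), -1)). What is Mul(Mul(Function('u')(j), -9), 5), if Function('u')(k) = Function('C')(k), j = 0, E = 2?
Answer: Rational(45, 4) ≈ 11.250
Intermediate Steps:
Function('C')(h) = Pow(Add(-4, h), -1) (Function('C')(h) = Mul(Add(2, -1), Pow(Add(-4, h), -1)) = Mul(1, Pow(Add(-4, h), -1)) = Pow(Add(-4, h), -1))
Function('u')(k) = Pow(Add(-4, k), -1)
Mul(Mul(Function('u')(j), -9), 5) = Mul(Mul(Pow(Add(-4, 0), -1), -9), 5) = Mul(Mul(Pow(-4, -1), -9), 5) = Mul(Mul(Rational(-1, 4), -9), 5) = Mul(Rational(9, 4), 5) = Rational(45, 4)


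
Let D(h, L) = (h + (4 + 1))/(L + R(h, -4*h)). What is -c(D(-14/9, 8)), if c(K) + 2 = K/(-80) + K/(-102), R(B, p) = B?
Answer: 476101/236640 ≈ 2.0119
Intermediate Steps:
D(h, L) = (5 + h)/(L + h) (D(h, L) = (h + (4 + 1))/(L + h) = (h + 5)/(L + h) = (5 + h)/(L + h))
c(K) = -2 - 91*K/4080 (c(K) = -2 + (K/(-80) + K/(-102)) = -2 + (K*(-1/80) + K*(-1/102)) = -2 + (-K/80 - K/102) = -2 - 91*K/4080)
-c(D(-14/9, 8)) = -(-2 - 91*(5 - 14/9)/(4080*(8 - 14/9))) = -(-2 - 91*31/(4080*58/9*9)) = -(-2 - 273*31/(78880*9)) = -(-2 - 91/4080*31/58) = -(-2 - 2821/236640) = -1*(-476101/236640) = 476101/236640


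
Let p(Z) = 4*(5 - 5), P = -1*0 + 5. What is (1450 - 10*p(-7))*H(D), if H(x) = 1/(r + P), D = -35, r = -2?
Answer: 1450/3 ≈ 483.33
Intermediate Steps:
P = 5 (P = 0 + 5 = 5)
p(Z) = 0 (p(Z) = 4*0 = 0)
H(x) = 1/3 (H(x) = 1/(-2 + 5) = 1/3)
(1450 - 10*p(-7))*H(D) = (1450 - 10*0)*(1/3) = (1450 + 0)*(1/3) = 1450*(1/3) = 1450/3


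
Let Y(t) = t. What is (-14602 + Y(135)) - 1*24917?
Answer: -39384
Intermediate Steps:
(-14602 + Y(135)) - 1*24917 = (-14602 + 135) - 1*24917 = -14467 - 24917 = -39384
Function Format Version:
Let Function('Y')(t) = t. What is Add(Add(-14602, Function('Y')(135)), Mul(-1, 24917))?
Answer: -39384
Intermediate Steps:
Add(Add(-14602, Function('Y')(135)), Mul(-1, 24917)) = Add(Add(-14602, 135), Mul(-1, 24917)) = Add(-14467, -24917) = -39384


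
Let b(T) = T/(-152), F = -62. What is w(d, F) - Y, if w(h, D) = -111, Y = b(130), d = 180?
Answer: -8371/76 ≈ -110.14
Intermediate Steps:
b(T) = -T/152 (b(T) = T*(-1/152) = -T/152)
Y = -65/76 (Y = -1/152*130 = -65/76 ≈ -0.85526)
w(d, F) - Y = -111 - 1*(-65/76) = -111 + 65/76 = -8371/76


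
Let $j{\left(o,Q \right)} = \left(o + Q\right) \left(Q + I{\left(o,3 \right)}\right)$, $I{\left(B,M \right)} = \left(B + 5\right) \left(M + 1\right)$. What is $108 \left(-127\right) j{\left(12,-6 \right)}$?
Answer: $-5102352$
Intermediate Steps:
$I{\left(B,M \right)} = \left(1 + M\right) \left(5 + B\right)$ ($I{\left(B,M \right)} = \left(5 + B\right) \left(1 + M\right) = \left(1 + M\right) \left(5 + B\right)$)
$j{\left(o,Q \right)} = \left(Q + o\right) \left(20 + Q + 4 o\right)$ ($j{\left(o,Q \right)} = \left(o + Q\right) \left(Q + \left(5 + o + 5 \cdot 3 + o 3\right)\right) = \left(Q + o\right) \left(Q + \left(5 + o + 15 + 3 o\right)\right) = \left(Q + o\right) \left(Q + \left(20 + 4 o\right)\right) = \left(Q + o\right) \left(20 + Q + 4 o\right)$)
$108 \left(-127\right) j{\left(12,-6 \right)} = 108 \left(-127\right) \left(\left(-6\right)^{2} - 72 + 4 \left(-6\right) \left(5 + 12\right) + 4 \cdot 12 \left(5 + 12\right)\right) = - 13716 \left(36 - 72 + 4 \left(-6\right) 17 + 4 \cdot 12 \cdot 17\right) = - 13716 \left(36 - 72 - 408 + 816\right) = \left(-13716\right) 372 = -5102352$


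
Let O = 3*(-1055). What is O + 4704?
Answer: 1539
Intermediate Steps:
O = -3165
O + 4704 = -3165 + 4704 = 1539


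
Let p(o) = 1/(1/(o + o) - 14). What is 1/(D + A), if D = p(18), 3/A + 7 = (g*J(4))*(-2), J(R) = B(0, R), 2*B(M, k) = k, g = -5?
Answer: 6539/1041 ≈ 6.2815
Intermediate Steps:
B(M, k) = k/2
J(R) = R/2
A = 3/13 (A = 3/(-7 - 5*4/2*(-2)) = 3/(-7 - 5*2*(-2)) = 3/(-7 - 10*(-2)) = 3/(-7 + 20) = 3/13 ≈ 0.23077)
p(o) = 1/(-14 + 1/(2*o)) (p(o) = 1/(1/(2*o) - 14) = 1/(-14 + 1/(2*o)))
D = -36/503 (D = -2*18/(-1 + 28*18) = -2*18/(-1 + 504) = -2*18/503 = -2*18*1/503 = -36/503 ≈ -0.071571)
1/(D + A) = 1/(-36/503 + 3/13) = 1/(1041/6539) = 6539/1041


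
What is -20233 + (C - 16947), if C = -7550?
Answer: -44730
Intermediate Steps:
-20233 + (C - 16947) = -20233 + (-7550 - 16947) = -20233 - 24497 = -44730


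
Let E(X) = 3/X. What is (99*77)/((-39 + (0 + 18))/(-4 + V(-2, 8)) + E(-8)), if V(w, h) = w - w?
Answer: 20328/13 ≈ 1563.7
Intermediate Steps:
V(w, h) = 0
(99*77)/((-39 + (0 + 18))/(-4 + V(-2, 8)) + E(-8)) = (99*77)/((-39 + (0 + 18))/(-4 + 0) + 3/(-8)) = 7623/((-39 + 18)/(-4) + 3*(-1/8)) = 7623/(-21*(-1/4) - 3/8) = 7623/(21/4 - 3/8) = 7623/(39/8) = 7623*(8/39) = 20328/13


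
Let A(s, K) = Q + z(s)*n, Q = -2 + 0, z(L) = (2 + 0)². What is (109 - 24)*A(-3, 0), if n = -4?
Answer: -1530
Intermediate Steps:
z(L) = 4 (z(L) = 2² = 4)
Q = -2
A(s, K) = -18 (A(s, K) = -2 + 4*(-4) = -2 - 16 = -18)
(109 - 24)*A(-3, 0) = (109 - 24)*(-18) = 85*(-18) = -1530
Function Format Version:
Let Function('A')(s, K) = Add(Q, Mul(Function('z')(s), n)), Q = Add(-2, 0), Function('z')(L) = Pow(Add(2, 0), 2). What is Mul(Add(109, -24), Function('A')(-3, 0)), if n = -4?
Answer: -1530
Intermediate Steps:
Function('z')(L) = 4 (Function('z')(L) = Pow(2, 2) = 4)
Q = -2
Function('A')(s, K) = -18 (Function('A')(s, K) = Add(-2, Mul(4, -4)) = Add(-2, -16) = -18)
Mul(Add(109, -24), Function('A')(-3, 0)) = Mul(Add(109, -24), -18) = Mul(85, -18) = -1530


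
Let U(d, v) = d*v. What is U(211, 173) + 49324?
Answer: 85827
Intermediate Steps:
U(211, 173) + 49324 = 211*173 + 49324 = 36503 + 49324 = 85827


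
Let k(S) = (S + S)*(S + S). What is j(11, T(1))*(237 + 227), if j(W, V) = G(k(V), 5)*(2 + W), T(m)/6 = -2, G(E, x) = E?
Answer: 3474432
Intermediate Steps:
k(S) = 4*S**2 (k(S) = (2*S)*(2*S) = 4*S**2)
T(m) = -12 (T(m) = 6*(-2) = -12)
j(W, V) = 4*V**2*(2 + W) (j(W, V) = (4*V**2)*(2 + W) = 4*V**2*(2 + W))
j(11, T(1))*(237 + 227) = (4*(-12)**2*(2 + 11))*(237 + 227) = (4*144*13)*464 = 7488*464 = 3474432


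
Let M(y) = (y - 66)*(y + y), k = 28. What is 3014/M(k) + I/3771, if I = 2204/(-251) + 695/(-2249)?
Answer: -3213449314027/2264964175656 ≈ -1.4188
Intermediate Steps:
I = -5131241/564499 (I = 2204*(-1/251) + 695*(-1/2249) = -2204/251 - 695/2249 = -5131241/564499 ≈ -9.0899)
M(y) = 2*y*(-66 + y) (M(y) = (-66 + y)*(2*y) = 2*y*(-66 + y))
3014/M(k) + I/3771 = 3014/((2*28*(-66 + 28))) - 5131241/564499/3771 = 3014/((2*28*(-38))) - 5131241/564499*1/3771 = 3014/(-2128) - 5131241/2128725729 = 3014*(-1/2128) - 5131241/2128725729 = -1507/1064 - 5131241/2128725729 = -3213449314027/2264964175656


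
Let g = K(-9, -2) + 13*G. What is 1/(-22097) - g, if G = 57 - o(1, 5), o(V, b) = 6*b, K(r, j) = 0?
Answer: -7756048/22097 ≈ -351.00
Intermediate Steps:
G = 27 (G = 57 - 6*5 = 57 - 1*30 = 57 - 30 = 27)
g = 351 (g = 0 + 13*27 = 0 + 351 = 351)
1/(-22097) - g = 1/(-22097) - 1*351 = -1/22097 - 351 = -7756048/22097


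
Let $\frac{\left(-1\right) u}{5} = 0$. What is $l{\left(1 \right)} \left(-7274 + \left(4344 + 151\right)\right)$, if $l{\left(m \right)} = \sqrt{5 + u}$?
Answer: $- 2779 \sqrt{5} \approx -6214.0$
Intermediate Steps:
$u = 0$ ($u = \left(-5\right) 0 = 0$)
$l{\left(m \right)} = \sqrt{5}$ ($l{\left(m \right)} = \sqrt{5 + 0} = \sqrt{5}$)
$l{\left(1 \right)} \left(-7274 + \left(4344 + 151\right)\right) = \sqrt{5} \left(-7274 + \left(4344 + 151\right)\right) = \sqrt{5} \left(-7274 + 4495\right) = \sqrt{5} \left(-2779\right) = - 2779 \sqrt{5}$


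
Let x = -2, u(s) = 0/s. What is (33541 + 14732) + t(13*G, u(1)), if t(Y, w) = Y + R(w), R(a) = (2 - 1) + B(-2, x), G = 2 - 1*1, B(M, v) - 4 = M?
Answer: 48289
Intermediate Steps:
u(s) = 0
B(M, v) = 4 + M
G = 1 (G = 2 - 1 = 1)
R(a) = 3 (R(a) = (2 - 1) + (4 - 2) = 1 + 2 = 3)
t(Y, w) = 3 + Y (t(Y, w) = Y + 3 = 3 + Y)
(33541 + 14732) + t(13*G, u(1)) = (33541 + 14732) + (3 + 13*1) = 48273 + (3 + 13) = 48273 + 16 = 48289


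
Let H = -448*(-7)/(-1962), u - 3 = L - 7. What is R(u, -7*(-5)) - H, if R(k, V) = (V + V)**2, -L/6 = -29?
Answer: 4808468/981 ≈ 4901.6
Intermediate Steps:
L = 174 (L = -6*(-29) = 174)
u = 170 (u = 3 + (174 - 7) = 3 + 167 = 170)
R(k, V) = 4*V**2 (R(k, V) = (2*V)**2 = 4*V**2)
H = -1568/981 (H = 3136*(-1/1962) = -1568/981 ≈ -1.5984)
R(u, -7*(-5)) - H = 4*(-7*(-5))**2 - 1*(-1568/981) = 4*35**2 + 1568/981 = 4*1225 + 1568/981 = 4900 + 1568/981 = 4808468/981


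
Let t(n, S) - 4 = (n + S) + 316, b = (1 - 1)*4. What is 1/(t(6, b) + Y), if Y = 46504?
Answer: 1/46830 ≈ 2.1354e-5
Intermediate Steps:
b = 0 (b = 0*4 = 0)
t(n, S) = 320 + S + n (t(n, S) = 4 + ((n + S) + 316) = 4 + ((S + n) + 316) = 4 + (316 + S + n) = 320 + S + n)
1/(t(6, b) + Y) = 1/((320 + 0 + 6) + 46504) = 1/(326 + 46504) = 1/46830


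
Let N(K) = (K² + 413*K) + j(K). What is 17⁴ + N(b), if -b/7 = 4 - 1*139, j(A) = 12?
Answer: 1366843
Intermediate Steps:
b = 945 (b = -7*(4 - 1*139) = -7*(4 - 139) = -7*(-135) = 945)
N(K) = 12 + K² + 413*K (N(K) = (K² + 413*K) + 12 = 12 + K² + 413*K)
17⁴ + N(b) = 17⁴ + (12 + 945² + 413*945) = 83521 + (12 + 893025 + 390285) = 83521 + 1283322 = 1366843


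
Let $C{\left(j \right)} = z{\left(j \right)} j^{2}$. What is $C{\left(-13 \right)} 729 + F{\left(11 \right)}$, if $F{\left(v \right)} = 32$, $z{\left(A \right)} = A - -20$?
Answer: $862439$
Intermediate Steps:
$z{\left(A \right)} = 20 + A$ ($z{\left(A \right)} = A + 20 = 20 + A$)
$C{\left(j \right)} = j^{2} \left(20 + j\right)$ ($C{\left(j \right)} = \left(20 + j\right) j^{2} = j^{2} \left(20 + j\right)$)
$C{\left(-13 \right)} 729 + F{\left(11 \right)} = \left(-13\right)^{2} \left(20 - 13\right) 729 + 32 = 169 \cdot 7 \cdot 729 + 32 = 1183 \cdot 729 + 32 = 862407 + 32 = 862439$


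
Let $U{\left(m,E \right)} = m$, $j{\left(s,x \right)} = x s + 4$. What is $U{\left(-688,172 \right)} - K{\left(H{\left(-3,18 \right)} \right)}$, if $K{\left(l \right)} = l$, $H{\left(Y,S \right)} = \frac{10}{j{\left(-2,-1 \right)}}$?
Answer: $- \frac{2069}{3} \approx -689.67$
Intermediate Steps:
$j{\left(s,x \right)} = 4 + s x$ ($j{\left(s,x \right)} = s x + 4 = 4 + s x$)
$H{\left(Y,S \right)} = \frac{5}{3}$ ($H{\left(Y,S \right)} = \frac{10}{4 - -2} = \frac{10}{4 + 2} = \frac{10}{6} = 10 \cdot \frac{1}{6} = \frac{5}{3}$)
$U{\left(-688,172 \right)} - K{\left(H{\left(-3,18 \right)} \right)} = -688 - \frac{5}{3} = - \frac{2069}{3}$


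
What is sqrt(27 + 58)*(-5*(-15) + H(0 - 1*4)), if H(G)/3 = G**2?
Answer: 123*sqrt(85) ≈ 1134.0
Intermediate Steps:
H(G) = 3*G**2
sqrt(27 + 58)*(-5*(-15) + H(0 - 1*4)) = sqrt(27 + 58)*(-5*(-15) + 3*(0 - 1*4)**2) = sqrt(85)*(75 + 3*(0 - 4)**2) = sqrt(85)*(75 + 3*(-4)**2) = sqrt(85)*(75 + 3*16) = sqrt(85)*(75 + 48) = sqrt(85)*123 = 123*sqrt(85)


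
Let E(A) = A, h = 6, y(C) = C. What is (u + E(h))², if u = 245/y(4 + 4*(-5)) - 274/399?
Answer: 4074907225/40755456 ≈ 99.984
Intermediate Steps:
u = -102139/6384 (u = 245/(4 + 4*(-5)) - 274/399 = 245/(4 - 20) - 274*1/399 = 245/(-16) - 274/399 = 245*(-1/16) - 274/399 = -245/16 - 274/399 = -102139/6384 ≈ -15.999)
(u + E(h))² = (-102139/6384 + 6)² = (-63835/6384)² = 4074907225/40755456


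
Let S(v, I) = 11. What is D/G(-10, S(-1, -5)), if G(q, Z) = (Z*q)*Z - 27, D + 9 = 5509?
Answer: -5500/1237 ≈ -4.4462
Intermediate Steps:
D = 5500 (D = -9 + 5509 = 5500)
G(q, Z) = -27 + q*Z**2 (G(q, Z) = q*Z**2 - 27 = -27 + q*Z**2)
D/G(-10, S(-1, -5)) = 5500/(-27 - 10*11**2) = 5500/(-27 - 10*121) = 5500/(-27 - 1210) = 5500/(-1237) = 5500*(-1/1237) = -5500/1237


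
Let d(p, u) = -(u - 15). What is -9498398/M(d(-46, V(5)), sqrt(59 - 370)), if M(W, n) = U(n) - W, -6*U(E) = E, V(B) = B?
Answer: 3419423280/3911 - 56990388*I*sqrt(311)/3911 ≈ 8.7431e+5 - 2.5698e+5*I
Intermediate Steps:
U(E) = -E/6
d(p, u) = 15 - u (d(p, u) = -(-15 + u) = 15 - u)
M(W, n) = -W - n/6 (M(W, n) = -n/6 - W = -W - n/6)
-9498398/M(d(-46, V(5)), sqrt(59 - 370)) = -9498398/(-(15 - 1*5) - sqrt(59 - 370)/6) = -9498398/(-(15 - 5) - I*sqrt(311)/6) = -9498398/(-1*10 - I*sqrt(311)/6) = -9498398/(-10 - I*sqrt(311)/6)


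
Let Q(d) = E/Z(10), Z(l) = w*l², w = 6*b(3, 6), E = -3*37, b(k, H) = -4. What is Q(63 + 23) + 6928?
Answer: 5542437/800 ≈ 6928.0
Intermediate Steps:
E = -111
w = -24 (w = 6*(-4) = -24)
Z(l) = -24*l²
Q(d) = 37/800 (Q(d) = -111/((-24*10²)) = -111/((-24*100)) = -111/(-2400) = -111*(-1/2400) = 37/800)
Q(63 + 23) + 6928 = 37/800 + 6928 = 5542437/800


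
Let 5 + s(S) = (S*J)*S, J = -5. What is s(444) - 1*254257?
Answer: -1239942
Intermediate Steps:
s(S) = -5 - 5*S² (s(S) = -5 + (S*(-5))*S = -5 + (-5*S)*S = -5 - 5*S²)
s(444) - 1*254257 = (-5 - 5*444²) - 1*254257 = (-5 - 5*197136) - 254257 = (-5 - 985680) - 254257 = -985685 - 254257 = -1239942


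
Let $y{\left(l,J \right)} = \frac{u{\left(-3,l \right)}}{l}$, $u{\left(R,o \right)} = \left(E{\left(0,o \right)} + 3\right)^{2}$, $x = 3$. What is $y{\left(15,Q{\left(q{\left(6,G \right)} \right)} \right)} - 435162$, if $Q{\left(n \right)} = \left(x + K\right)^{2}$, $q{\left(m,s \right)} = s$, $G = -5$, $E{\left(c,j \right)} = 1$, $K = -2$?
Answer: $- \frac{6527414}{15} \approx -4.3516 \cdot 10^{5}$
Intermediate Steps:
$u{\left(R,o \right)} = 16$ ($u{\left(R,o \right)} = \left(1 + 3\right)^{2} = 4^{2} = 16$)
$Q{\left(n \right)} = 1$ ($Q{\left(n \right)} = \left(3 - 2\right)^{2} = 1^{2} = 1$)
$y{\left(l,J \right)} = \frac{16}{l}$
$y{\left(15,Q{\left(q{\left(6,G \right)} \right)} \right)} - 435162 = \frac{16}{15} - 435162 = - \frac{6527414}{15}$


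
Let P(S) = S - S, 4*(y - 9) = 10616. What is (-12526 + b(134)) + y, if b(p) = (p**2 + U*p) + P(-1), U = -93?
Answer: -4369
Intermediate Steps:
y = 2663 (y = 9 + (1/4)*10616 = 9 + 2654 = 2663)
P(S) = 0
b(p) = p**2 - 93*p (b(p) = (p**2 - 93*p) + 0 = p**2 - 93*p)
(-12526 + b(134)) + y = (-12526 + 134*(-93 + 134)) + 2663 = (-12526 + 134*41) + 2663 = (-12526 + 5494) + 2663 = -7032 + 2663 = -4369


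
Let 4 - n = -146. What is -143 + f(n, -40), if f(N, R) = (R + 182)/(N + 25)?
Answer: -24883/175 ≈ -142.19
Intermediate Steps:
n = 150 (n = 4 - 1*(-146) = 4 + 146 = 150)
f(N, R) = (182 + R)/(25 + N)
-143 + f(n, -40) = -143 + (182 - 40)/(25 + 150) = -143 + 142/175 = -24883/175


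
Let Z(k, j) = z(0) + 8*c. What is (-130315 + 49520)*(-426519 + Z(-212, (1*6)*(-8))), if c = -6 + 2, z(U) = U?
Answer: 34463188045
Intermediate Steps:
c = -4
Z(k, j) = -32 (Z(k, j) = 0 + 8*(-4) = 0 - 32 = -32)
(-130315 + 49520)*(-426519 + Z(-212, (1*6)*(-8))) = (-130315 + 49520)*(-426519 - 32) = -80795*(-426551) = 34463188045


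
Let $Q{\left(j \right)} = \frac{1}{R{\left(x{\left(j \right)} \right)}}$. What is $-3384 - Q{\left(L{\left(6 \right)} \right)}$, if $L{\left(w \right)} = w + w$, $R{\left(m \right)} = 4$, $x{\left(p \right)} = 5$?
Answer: $- \frac{13537}{4} \approx -3384.3$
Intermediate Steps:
$L{\left(w \right)} = 2 w$
$Q{\left(j \right)} = \frac{1}{4}$
$-3384 - Q{\left(L{\left(6 \right)} \right)} = -3384 - \frac{1}{4} = - \frac{13537}{4}$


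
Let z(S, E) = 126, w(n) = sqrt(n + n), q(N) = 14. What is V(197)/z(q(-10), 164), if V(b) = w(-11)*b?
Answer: 197*I*sqrt(22)/126 ≈ 7.3334*I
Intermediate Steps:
w(n) = sqrt(2)*sqrt(n) (w(n) = sqrt(2*n) = sqrt(2)*sqrt(n))
V(b) = I*b*sqrt(22) (V(b) = (sqrt(2)*sqrt(-11))*b = (sqrt(2)*(I*sqrt(11)))*b = (I*sqrt(22))*b = I*b*sqrt(22))
V(197)/z(q(-10), 164) = (I*197*sqrt(22))/126 = (197*I*sqrt(22))*(1/126) = 197*I*sqrt(22)/126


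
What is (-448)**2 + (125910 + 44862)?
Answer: 371476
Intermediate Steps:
(-448)**2 + (125910 + 44862) = 200704 + 170772 = 371476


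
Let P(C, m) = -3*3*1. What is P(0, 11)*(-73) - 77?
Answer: 580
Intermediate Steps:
P(C, m) = -9 (P(C, m) = -9*1 = -9)
P(0, 11)*(-73) - 77 = -9*(-73) - 77 = 657 - 77 = 580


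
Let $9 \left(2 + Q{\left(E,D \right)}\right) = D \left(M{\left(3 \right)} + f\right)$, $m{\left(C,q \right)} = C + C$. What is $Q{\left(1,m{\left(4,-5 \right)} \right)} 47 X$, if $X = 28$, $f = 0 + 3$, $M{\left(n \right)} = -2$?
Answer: $- \frac{13160}{9} \approx -1462.2$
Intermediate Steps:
$m{\left(C,q \right)} = 2 C$
$f = 3$
$Q{\left(E,D \right)} = -2 + \frac{D}{9}$ ($Q{\left(E,D \right)} = -2 + \frac{D \left(-2 + 3\right)}{9} = -2 + \frac{D 1}{9} = -2 + \frac{D}{9}$)
$Q{\left(1,m{\left(4,-5 \right)} \right)} 47 X = \left(-2 + \frac{2 \cdot 4}{9}\right) 47 \cdot 28 = \left(-2 + \frac{1}{9} \cdot 8\right) 47 \cdot 28 = \left(-2 + \frac{8}{9}\right) 47 \cdot 28 = \left(- \frac{10}{9}\right) 47 \cdot 28 = \left(- \frac{470}{9}\right) 28 = - \frac{13160}{9}$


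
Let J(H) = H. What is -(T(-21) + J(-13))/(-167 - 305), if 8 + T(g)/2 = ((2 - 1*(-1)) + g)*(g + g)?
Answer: 1483/472 ≈ 3.1419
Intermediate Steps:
T(g) = -16 + 4*g*(3 + g) (T(g) = -16 + 2*(((2 - 1*(-1)) + g)*(g + g)) = -16 + 2*(((2 + 1) + g)*(2*g)) = -16 + 2*((3 + g)*(2*g)) = -16 + 2*(2*g*(3 + g)) = -16 + 4*g*(3 + g))
-(T(-21) + J(-13))/(-167 - 305) = -((-16 + 4*(-21)² + 12*(-21)) - 13)/(-167 - 305) = -((-16 + 4*441 - 252) - 13)/(-472) = -((-16 + 1764 - 252) - 13)*(-1)/472 = -(1496 - 13)*(-1)/472 = -1483*(-1)/472 = -1*(-1483/472) = 1483/472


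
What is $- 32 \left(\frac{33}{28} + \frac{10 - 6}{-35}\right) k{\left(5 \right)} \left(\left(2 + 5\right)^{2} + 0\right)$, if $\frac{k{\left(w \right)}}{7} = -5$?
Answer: $58408$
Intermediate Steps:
$k{\left(w \right)} = -35$ ($k{\left(w \right)} = 7 \left(-5\right) = -35$)
$- 32 \left(\frac{33}{28} + \frac{10 - 6}{-35}\right) k{\left(5 \right)} \left(\left(2 + 5\right)^{2} + 0\right) = - 32 \left(\frac{33}{28} + \frac{10 - 6}{-35}\right) \left(- 35 \left(\left(2 + 5\right)^{2} + 0\right)\right) = - 32 \left(33 \cdot \frac{1}{28} + \left(10 - 6\right) \left(- \frac{1}{35}\right)\right) \left(- 35 \left(7^{2} + 0\right)\right) = - 32 \left(\frac{33}{28} + 4 \left(- \frac{1}{35}\right)\right) \left(- 35 \left(49 + 0\right)\right) = - 32 \left(\frac{33}{28} - \frac{4}{35}\right) \left(\left(-35\right) 49\right) = \left(-32\right) \frac{149}{140} \left(-1715\right) = \left(- \frac{1192}{35}\right) \left(-1715\right) = 58408$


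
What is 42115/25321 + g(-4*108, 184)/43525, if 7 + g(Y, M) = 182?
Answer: 73499462/44083861 ≈ 1.6673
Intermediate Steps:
g(Y, M) = 175 (g(Y, M) = -7 + 182 = 175)
42115/25321 + g(-4*108, 184)/43525 = 42115/25321 + 175/43525 = 42115*(1/25321) + 175*(1/43525) = 42115/25321 + 7/1741 = 73499462/44083861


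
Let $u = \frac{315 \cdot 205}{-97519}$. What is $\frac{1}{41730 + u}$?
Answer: $\frac{97519}{4069403295} \approx 2.3964 \cdot 10^{-5}$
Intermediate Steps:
$u = - \frac{64575}{97519}$ ($u = 64575 \left(- \frac{1}{97519}\right) = - \frac{64575}{97519} \approx -0.66218$)
$\frac{1}{41730 + u} = \frac{1}{41730 - \frac{64575}{97519}} = \frac{1}{\frac{4069403295}{97519}} = \frac{97519}{4069403295}$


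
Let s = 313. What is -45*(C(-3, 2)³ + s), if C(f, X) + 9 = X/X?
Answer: 8955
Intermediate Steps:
C(f, X) = -8 (C(f, X) = -9 + X/X = -9 + 1 = -8)
-45*(C(-3, 2)³ + s) = -45*((-8)³ + 313) = -45*(-512 + 313) = -45*(-199) = 8955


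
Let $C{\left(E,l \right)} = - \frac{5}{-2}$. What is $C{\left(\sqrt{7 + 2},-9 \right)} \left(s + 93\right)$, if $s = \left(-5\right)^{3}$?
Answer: $-80$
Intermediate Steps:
$C{\left(E,l \right)} = \frac{5}{2}$ ($C{\left(E,l \right)} = \left(-5\right) \left(- \frac{1}{2}\right) = \frac{5}{2}$)
$s = -125$
$C{\left(\sqrt{7 + 2},-9 \right)} \left(s + 93\right) = \frac{5 \left(-125 + 93\right)}{2} = \frac{5}{2} \left(-32\right) = -80$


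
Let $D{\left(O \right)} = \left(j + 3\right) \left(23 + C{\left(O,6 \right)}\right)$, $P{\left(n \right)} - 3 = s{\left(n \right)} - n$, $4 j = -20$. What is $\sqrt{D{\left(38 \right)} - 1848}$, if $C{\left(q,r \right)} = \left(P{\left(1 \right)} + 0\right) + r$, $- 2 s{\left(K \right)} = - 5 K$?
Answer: $i \sqrt{1915} \approx 43.761 i$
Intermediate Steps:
$s{\left(K \right)} = \frac{5 K}{2}$ ($s{\left(K \right)} = - \frac{\left(-5\right) K}{2} = \frac{5 K}{2}$)
$j = -5$ ($j = \frac{1}{4} \left(-20\right) = -5$)
$P{\left(n \right)} = 3 + \frac{3 n}{2}$ ($P{\left(n \right)} = 3 + \left(\frac{5 n}{2} - n\right) = 3 + \frac{3 n}{2}$)
$C{\left(q,r \right)} = \frac{9}{2} + r$ ($C{\left(q,r \right)} = \left(\left(3 + \frac{3}{2} \cdot 1\right) + 0\right) + r = \left(\left(3 + \frac{3}{2}\right) + 0\right) + r = \left(\frac{9}{2} + 0\right) + r = \frac{9}{2} + r$)
$D{\left(O \right)} = -67$ ($D{\left(O \right)} = \left(-5 + 3\right) \left(23 + \left(\frac{9}{2} + 6\right)\right) = - 2 \left(23 + \frac{21}{2}\right) = \left(-2\right) \frac{67}{2} = -67$)
$\sqrt{D{\left(38 \right)} - 1848} = \sqrt{-67 - 1848} = \sqrt{-1915} = i \sqrt{1915}$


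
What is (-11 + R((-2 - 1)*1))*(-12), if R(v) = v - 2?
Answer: 192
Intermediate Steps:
R(v) = -2 + v
(-11 + R((-2 - 1)*1))*(-12) = (-11 + (-2 + (-2 - 1)*1))*(-12) = (-11 + (-2 - 3*1))*(-12) = (-11 + (-2 - 3))*(-12) = (-11 - 5)*(-12) = -16*(-12) = 192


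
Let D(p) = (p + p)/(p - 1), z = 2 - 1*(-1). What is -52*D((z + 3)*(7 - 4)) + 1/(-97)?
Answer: -181601/1649 ≈ -110.13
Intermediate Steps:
z = 3 (z = 2 + 1 = 3)
D(p) = 2*p/(-1 + p) (D(p) = (2*p)/(-1 + p) = 2*p/(-1 + p))
-52*D((z + 3)*(7 - 4)) + 1/(-97) = -104*(3 + 3)*(7 - 4)/(-1 + (3 + 3)*(7 - 4)) + 1/(-97) = -104*6*3/(-1 + 6*3) - 1/97 = -104*18/(-1 + 18) - 1/97 = -104*18/17 - 1/97 = -52*36/17 - 1/97 = -1872/17 - 1/97 = -181601/1649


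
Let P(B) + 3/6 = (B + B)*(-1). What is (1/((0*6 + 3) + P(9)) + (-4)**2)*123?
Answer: 60762/31 ≈ 1960.1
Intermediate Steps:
P(B) = -1/2 - 2*B (P(B) = -1/2 + (B + B)*(-1) = -1/2 + (2*B)*(-1) = -1/2 - 2*B)
(1/((0*6 + 3) + P(9)) + (-4)**2)*123 = (1/((0*6 + 3) + (-1/2 - 2*9)) + (-4)**2)*123 = (1/((0 + 3) + (-1/2 - 18)) + 16)*123 = (1/(3 - 37/2) + 16)*123 = (1/(-31/2) + 16)*123 = (-2/31 + 16)*123 = (494/31)*123 = 60762/31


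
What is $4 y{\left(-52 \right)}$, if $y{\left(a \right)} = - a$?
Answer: $208$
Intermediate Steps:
$4 y{\left(-52 \right)} = 4 \left(\left(-1\right) \left(-52\right)\right) = 4 \cdot 52 = 208$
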